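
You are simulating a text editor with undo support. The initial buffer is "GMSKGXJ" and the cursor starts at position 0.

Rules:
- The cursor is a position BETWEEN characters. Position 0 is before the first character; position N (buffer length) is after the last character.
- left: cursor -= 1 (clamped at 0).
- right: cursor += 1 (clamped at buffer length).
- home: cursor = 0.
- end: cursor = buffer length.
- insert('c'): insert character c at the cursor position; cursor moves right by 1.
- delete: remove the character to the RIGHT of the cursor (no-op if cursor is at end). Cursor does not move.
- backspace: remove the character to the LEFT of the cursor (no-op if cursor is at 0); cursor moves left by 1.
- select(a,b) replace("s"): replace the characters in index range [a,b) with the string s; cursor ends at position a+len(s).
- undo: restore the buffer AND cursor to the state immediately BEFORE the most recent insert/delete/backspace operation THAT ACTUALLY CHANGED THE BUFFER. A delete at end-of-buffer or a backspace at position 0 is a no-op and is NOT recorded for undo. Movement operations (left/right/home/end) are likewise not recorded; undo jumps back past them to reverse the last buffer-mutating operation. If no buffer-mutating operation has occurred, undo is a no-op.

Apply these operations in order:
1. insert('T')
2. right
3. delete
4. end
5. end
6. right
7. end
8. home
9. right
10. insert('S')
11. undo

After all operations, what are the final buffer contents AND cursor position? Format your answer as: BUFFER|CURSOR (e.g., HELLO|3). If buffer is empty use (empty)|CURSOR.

After op 1 (insert('T')): buf='TGMSKGXJ' cursor=1
After op 2 (right): buf='TGMSKGXJ' cursor=2
After op 3 (delete): buf='TGSKGXJ' cursor=2
After op 4 (end): buf='TGSKGXJ' cursor=7
After op 5 (end): buf='TGSKGXJ' cursor=7
After op 6 (right): buf='TGSKGXJ' cursor=7
After op 7 (end): buf='TGSKGXJ' cursor=7
After op 8 (home): buf='TGSKGXJ' cursor=0
After op 9 (right): buf='TGSKGXJ' cursor=1
After op 10 (insert('S')): buf='TSGSKGXJ' cursor=2
After op 11 (undo): buf='TGSKGXJ' cursor=1

Answer: TGSKGXJ|1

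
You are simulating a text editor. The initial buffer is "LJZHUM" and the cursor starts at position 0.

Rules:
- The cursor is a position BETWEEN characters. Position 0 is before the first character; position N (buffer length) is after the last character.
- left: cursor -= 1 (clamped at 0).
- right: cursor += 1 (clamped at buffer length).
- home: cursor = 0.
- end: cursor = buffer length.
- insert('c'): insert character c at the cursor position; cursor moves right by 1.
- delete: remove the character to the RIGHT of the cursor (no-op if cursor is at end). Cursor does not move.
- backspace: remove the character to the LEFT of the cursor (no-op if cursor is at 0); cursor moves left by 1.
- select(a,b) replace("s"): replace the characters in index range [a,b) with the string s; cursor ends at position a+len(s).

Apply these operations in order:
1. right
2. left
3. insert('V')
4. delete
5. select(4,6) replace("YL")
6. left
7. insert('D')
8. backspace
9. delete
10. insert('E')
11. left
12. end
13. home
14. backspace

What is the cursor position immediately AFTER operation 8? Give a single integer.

Answer: 5

Derivation:
After op 1 (right): buf='LJZHUM' cursor=1
After op 2 (left): buf='LJZHUM' cursor=0
After op 3 (insert('V')): buf='VLJZHUM' cursor=1
After op 4 (delete): buf='VJZHUM' cursor=1
After op 5 (select(4,6) replace("YL")): buf='VJZHYL' cursor=6
After op 6 (left): buf='VJZHYL' cursor=5
After op 7 (insert('D')): buf='VJZHYDL' cursor=6
After op 8 (backspace): buf='VJZHYL' cursor=5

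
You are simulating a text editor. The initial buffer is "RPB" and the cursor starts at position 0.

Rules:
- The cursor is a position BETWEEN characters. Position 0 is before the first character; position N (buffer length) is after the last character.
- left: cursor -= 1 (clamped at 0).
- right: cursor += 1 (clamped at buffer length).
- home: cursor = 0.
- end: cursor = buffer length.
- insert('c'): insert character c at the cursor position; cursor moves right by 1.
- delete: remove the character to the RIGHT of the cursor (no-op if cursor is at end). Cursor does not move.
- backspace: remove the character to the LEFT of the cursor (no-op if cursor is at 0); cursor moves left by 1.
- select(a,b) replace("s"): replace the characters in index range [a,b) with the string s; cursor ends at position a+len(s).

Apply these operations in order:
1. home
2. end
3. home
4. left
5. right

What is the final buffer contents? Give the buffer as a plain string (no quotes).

After op 1 (home): buf='RPB' cursor=0
After op 2 (end): buf='RPB' cursor=3
After op 3 (home): buf='RPB' cursor=0
After op 4 (left): buf='RPB' cursor=0
After op 5 (right): buf='RPB' cursor=1

Answer: RPB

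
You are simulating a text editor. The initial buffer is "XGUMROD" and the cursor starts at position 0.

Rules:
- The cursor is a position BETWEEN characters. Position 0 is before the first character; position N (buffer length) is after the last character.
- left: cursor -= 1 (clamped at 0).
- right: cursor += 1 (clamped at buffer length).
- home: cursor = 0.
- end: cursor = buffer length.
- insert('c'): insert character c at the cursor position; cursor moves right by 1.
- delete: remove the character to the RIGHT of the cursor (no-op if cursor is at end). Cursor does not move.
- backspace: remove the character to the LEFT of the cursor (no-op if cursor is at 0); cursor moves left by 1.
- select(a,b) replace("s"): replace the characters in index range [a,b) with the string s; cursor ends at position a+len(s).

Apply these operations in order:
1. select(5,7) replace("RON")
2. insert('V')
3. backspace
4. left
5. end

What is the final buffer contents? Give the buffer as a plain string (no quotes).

After op 1 (select(5,7) replace("RON")): buf='XGUMRRON' cursor=8
After op 2 (insert('V')): buf='XGUMRRONV' cursor=9
After op 3 (backspace): buf='XGUMRRON' cursor=8
After op 4 (left): buf='XGUMRRON' cursor=7
After op 5 (end): buf='XGUMRRON' cursor=8

Answer: XGUMRRON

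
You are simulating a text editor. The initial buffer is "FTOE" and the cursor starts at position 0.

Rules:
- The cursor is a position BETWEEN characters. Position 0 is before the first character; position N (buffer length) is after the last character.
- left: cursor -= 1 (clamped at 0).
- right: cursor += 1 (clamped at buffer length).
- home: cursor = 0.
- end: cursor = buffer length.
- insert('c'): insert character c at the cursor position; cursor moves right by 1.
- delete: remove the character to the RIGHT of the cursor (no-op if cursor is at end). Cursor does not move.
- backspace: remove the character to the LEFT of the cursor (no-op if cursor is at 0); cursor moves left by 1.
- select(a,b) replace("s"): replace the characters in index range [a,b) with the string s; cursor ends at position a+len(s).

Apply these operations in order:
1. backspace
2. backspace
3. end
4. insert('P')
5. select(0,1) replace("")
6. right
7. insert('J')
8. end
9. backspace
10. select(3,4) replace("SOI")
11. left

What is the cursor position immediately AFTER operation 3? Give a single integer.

Answer: 4

Derivation:
After op 1 (backspace): buf='FTOE' cursor=0
After op 2 (backspace): buf='FTOE' cursor=0
After op 3 (end): buf='FTOE' cursor=4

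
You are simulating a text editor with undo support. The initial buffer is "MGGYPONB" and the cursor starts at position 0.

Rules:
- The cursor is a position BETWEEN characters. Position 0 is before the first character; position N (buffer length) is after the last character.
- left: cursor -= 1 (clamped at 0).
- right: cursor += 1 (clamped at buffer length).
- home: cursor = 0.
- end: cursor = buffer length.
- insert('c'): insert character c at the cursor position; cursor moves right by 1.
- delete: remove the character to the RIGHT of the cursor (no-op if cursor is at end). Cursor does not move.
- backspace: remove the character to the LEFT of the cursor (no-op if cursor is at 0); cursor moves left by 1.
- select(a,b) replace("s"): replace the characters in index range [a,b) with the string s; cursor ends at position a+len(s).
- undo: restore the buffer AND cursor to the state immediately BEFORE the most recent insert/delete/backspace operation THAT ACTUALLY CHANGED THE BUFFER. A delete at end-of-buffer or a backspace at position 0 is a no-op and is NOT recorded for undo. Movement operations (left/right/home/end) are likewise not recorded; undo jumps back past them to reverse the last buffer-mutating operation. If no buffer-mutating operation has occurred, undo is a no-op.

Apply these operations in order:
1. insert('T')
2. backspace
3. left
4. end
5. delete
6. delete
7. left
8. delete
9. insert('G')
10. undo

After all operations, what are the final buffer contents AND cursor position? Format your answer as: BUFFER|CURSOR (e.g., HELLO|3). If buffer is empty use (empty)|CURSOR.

After op 1 (insert('T')): buf='TMGGYPONB' cursor=1
After op 2 (backspace): buf='MGGYPONB' cursor=0
After op 3 (left): buf='MGGYPONB' cursor=0
After op 4 (end): buf='MGGYPONB' cursor=8
After op 5 (delete): buf='MGGYPONB' cursor=8
After op 6 (delete): buf='MGGYPONB' cursor=8
After op 7 (left): buf='MGGYPONB' cursor=7
After op 8 (delete): buf='MGGYPON' cursor=7
After op 9 (insert('G')): buf='MGGYPONG' cursor=8
After op 10 (undo): buf='MGGYPON' cursor=7

Answer: MGGYPON|7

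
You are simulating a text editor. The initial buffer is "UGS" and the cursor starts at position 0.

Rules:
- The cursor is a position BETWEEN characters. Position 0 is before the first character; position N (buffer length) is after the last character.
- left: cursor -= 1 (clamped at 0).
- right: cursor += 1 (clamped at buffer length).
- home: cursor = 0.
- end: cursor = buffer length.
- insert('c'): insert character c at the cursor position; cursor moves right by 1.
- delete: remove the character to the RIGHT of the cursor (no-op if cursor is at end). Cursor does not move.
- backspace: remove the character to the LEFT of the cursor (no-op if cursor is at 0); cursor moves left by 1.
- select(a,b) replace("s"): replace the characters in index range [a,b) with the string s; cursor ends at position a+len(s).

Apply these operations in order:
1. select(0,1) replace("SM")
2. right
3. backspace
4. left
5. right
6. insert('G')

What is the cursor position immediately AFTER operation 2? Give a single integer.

After op 1 (select(0,1) replace("SM")): buf='SMGS' cursor=2
After op 2 (right): buf='SMGS' cursor=3

Answer: 3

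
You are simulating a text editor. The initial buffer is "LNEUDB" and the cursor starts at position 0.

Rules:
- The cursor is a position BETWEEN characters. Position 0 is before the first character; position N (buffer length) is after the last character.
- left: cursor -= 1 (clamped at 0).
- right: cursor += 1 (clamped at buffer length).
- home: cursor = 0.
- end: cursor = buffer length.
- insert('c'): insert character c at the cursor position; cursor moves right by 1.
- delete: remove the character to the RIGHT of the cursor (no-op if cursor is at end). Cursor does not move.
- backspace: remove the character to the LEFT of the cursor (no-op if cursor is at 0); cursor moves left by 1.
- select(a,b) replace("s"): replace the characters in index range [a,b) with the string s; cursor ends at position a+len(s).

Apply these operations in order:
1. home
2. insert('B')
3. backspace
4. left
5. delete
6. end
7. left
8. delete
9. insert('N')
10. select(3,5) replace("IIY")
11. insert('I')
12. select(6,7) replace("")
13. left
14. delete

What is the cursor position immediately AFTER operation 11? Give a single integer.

After op 1 (home): buf='LNEUDB' cursor=0
After op 2 (insert('B')): buf='BLNEUDB' cursor=1
After op 3 (backspace): buf='LNEUDB' cursor=0
After op 4 (left): buf='LNEUDB' cursor=0
After op 5 (delete): buf='NEUDB' cursor=0
After op 6 (end): buf='NEUDB' cursor=5
After op 7 (left): buf='NEUDB' cursor=4
After op 8 (delete): buf='NEUD' cursor=4
After op 9 (insert('N')): buf='NEUDN' cursor=5
After op 10 (select(3,5) replace("IIY")): buf='NEUIIY' cursor=6
After op 11 (insert('I')): buf='NEUIIYI' cursor=7

Answer: 7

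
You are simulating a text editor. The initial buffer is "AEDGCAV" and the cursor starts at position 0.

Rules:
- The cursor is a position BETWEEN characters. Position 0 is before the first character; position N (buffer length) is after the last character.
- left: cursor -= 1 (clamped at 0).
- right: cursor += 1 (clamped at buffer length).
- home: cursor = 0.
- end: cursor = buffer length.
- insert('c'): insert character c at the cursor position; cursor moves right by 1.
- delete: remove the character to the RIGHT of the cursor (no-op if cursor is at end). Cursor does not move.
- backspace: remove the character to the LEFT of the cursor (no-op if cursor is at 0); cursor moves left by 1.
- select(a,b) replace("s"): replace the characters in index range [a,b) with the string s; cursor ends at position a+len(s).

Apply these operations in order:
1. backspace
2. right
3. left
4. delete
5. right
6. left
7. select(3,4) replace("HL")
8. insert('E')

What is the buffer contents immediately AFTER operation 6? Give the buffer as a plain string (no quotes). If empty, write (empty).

Answer: EDGCAV

Derivation:
After op 1 (backspace): buf='AEDGCAV' cursor=0
After op 2 (right): buf='AEDGCAV' cursor=1
After op 3 (left): buf='AEDGCAV' cursor=0
After op 4 (delete): buf='EDGCAV' cursor=0
After op 5 (right): buf='EDGCAV' cursor=1
After op 6 (left): buf='EDGCAV' cursor=0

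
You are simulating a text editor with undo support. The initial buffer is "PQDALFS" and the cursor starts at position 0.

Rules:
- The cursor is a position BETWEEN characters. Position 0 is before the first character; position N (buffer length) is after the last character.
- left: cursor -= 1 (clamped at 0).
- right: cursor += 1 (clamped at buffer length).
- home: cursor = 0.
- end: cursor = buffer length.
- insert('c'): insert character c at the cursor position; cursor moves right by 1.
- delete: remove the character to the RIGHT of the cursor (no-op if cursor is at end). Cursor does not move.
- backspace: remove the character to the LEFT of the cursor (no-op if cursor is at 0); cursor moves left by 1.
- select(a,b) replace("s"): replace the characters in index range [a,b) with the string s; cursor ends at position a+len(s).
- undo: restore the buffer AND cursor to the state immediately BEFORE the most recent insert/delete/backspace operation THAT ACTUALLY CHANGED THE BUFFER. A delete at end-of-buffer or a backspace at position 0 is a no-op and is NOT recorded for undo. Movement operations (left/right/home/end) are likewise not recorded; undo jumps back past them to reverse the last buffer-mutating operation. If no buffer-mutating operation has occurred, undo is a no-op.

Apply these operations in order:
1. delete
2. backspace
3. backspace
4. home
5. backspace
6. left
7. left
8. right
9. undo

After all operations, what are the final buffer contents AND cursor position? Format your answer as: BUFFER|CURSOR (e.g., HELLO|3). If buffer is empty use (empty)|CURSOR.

After op 1 (delete): buf='QDALFS' cursor=0
After op 2 (backspace): buf='QDALFS' cursor=0
After op 3 (backspace): buf='QDALFS' cursor=0
After op 4 (home): buf='QDALFS' cursor=0
After op 5 (backspace): buf='QDALFS' cursor=0
After op 6 (left): buf='QDALFS' cursor=0
After op 7 (left): buf='QDALFS' cursor=0
After op 8 (right): buf='QDALFS' cursor=1
After op 9 (undo): buf='PQDALFS' cursor=0

Answer: PQDALFS|0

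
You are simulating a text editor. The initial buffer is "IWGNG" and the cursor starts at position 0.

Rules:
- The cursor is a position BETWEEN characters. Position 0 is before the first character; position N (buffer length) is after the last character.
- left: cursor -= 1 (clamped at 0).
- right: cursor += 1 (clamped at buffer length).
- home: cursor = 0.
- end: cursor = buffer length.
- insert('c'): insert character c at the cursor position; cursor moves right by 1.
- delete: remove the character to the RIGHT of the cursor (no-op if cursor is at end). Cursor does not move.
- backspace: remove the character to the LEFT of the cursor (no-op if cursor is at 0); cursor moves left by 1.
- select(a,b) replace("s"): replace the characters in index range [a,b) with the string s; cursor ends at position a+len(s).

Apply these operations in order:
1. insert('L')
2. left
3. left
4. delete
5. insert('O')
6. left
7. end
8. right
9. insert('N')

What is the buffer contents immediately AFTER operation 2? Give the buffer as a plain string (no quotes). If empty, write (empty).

After op 1 (insert('L')): buf='LIWGNG' cursor=1
After op 2 (left): buf='LIWGNG' cursor=0

Answer: LIWGNG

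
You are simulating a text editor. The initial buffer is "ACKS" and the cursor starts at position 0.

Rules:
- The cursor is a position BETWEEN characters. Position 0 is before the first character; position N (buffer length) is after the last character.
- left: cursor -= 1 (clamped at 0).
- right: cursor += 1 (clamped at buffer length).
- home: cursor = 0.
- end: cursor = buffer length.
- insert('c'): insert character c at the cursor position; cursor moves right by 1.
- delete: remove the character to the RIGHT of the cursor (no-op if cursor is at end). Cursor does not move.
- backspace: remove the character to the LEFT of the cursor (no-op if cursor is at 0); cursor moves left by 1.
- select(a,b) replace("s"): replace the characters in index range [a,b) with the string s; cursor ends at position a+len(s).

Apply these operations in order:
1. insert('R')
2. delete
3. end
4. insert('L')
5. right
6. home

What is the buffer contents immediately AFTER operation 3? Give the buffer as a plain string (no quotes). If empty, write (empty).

Answer: RCKS

Derivation:
After op 1 (insert('R')): buf='RACKS' cursor=1
After op 2 (delete): buf='RCKS' cursor=1
After op 3 (end): buf='RCKS' cursor=4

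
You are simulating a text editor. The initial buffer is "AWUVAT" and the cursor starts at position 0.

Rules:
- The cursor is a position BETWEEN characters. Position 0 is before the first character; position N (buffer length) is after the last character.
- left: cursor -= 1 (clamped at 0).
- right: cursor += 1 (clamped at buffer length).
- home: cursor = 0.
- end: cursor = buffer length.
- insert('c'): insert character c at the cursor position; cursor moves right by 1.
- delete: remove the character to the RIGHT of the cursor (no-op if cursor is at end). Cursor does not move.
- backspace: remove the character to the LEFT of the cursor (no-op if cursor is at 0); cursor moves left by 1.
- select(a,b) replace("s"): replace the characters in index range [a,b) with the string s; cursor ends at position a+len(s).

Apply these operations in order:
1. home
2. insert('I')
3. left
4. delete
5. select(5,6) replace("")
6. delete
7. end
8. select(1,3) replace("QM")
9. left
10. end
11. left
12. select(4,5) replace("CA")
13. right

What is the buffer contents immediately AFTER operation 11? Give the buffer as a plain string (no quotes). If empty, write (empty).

After op 1 (home): buf='AWUVAT' cursor=0
After op 2 (insert('I')): buf='IAWUVAT' cursor=1
After op 3 (left): buf='IAWUVAT' cursor=0
After op 4 (delete): buf='AWUVAT' cursor=0
After op 5 (select(5,6) replace("")): buf='AWUVA' cursor=5
After op 6 (delete): buf='AWUVA' cursor=5
After op 7 (end): buf='AWUVA' cursor=5
After op 8 (select(1,3) replace("QM")): buf='AQMVA' cursor=3
After op 9 (left): buf='AQMVA' cursor=2
After op 10 (end): buf='AQMVA' cursor=5
After op 11 (left): buf='AQMVA' cursor=4

Answer: AQMVA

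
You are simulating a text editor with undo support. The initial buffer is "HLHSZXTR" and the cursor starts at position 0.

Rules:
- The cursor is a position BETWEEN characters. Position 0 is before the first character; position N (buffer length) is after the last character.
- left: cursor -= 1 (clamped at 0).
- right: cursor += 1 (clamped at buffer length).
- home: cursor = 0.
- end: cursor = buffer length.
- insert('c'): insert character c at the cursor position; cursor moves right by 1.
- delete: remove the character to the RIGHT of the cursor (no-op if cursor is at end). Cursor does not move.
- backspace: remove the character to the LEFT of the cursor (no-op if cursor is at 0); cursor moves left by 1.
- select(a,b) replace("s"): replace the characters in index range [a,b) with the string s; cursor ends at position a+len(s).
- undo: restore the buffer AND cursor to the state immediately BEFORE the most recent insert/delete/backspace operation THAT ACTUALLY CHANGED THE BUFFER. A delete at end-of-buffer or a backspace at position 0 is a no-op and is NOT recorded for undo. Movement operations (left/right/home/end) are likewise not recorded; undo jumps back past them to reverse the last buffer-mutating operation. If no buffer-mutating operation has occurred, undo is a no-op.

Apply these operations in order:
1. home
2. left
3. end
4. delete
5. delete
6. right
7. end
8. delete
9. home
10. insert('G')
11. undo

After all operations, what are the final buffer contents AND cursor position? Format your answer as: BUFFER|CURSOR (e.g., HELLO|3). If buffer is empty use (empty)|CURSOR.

After op 1 (home): buf='HLHSZXTR' cursor=0
After op 2 (left): buf='HLHSZXTR' cursor=0
After op 3 (end): buf='HLHSZXTR' cursor=8
After op 4 (delete): buf='HLHSZXTR' cursor=8
After op 5 (delete): buf='HLHSZXTR' cursor=8
After op 6 (right): buf='HLHSZXTR' cursor=8
After op 7 (end): buf='HLHSZXTR' cursor=8
After op 8 (delete): buf='HLHSZXTR' cursor=8
After op 9 (home): buf='HLHSZXTR' cursor=0
After op 10 (insert('G')): buf='GHLHSZXTR' cursor=1
After op 11 (undo): buf='HLHSZXTR' cursor=0

Answer: HLHSZXTR|0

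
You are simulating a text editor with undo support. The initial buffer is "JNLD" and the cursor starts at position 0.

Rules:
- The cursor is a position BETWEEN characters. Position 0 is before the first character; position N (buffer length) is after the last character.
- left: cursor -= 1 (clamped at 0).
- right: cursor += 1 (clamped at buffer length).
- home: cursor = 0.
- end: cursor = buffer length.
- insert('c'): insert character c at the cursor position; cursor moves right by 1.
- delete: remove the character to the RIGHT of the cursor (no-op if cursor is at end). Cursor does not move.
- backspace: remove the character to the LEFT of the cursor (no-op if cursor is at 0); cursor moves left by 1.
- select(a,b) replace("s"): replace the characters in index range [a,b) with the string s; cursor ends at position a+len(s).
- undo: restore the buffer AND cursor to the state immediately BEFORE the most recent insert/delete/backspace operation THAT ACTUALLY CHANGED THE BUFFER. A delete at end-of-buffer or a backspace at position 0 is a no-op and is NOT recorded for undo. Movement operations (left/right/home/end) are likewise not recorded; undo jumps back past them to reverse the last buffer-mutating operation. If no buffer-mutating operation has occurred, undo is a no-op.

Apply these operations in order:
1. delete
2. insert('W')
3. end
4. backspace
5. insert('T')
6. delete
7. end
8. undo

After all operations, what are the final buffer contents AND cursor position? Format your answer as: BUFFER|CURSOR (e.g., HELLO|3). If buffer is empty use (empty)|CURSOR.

Answer: WNL|3

Derivation:
After op 1 (delete): buf='NLD' cursor=0
After op 2 (insert('W')): buf='WNLD' cursor=1
After op 3 (end): buf='WNLD' cursor=4
After op 4 (backspace): buf='WNL' cursor=3
After op 5 (insert('T')): buf='WNLT' cursor=4
After op 6 (delete): buf='WNLT' cursor=4
After op 7 (end): buf='WNLT' cursor=4
After op 8 (undo): buf='WNL' cursor=3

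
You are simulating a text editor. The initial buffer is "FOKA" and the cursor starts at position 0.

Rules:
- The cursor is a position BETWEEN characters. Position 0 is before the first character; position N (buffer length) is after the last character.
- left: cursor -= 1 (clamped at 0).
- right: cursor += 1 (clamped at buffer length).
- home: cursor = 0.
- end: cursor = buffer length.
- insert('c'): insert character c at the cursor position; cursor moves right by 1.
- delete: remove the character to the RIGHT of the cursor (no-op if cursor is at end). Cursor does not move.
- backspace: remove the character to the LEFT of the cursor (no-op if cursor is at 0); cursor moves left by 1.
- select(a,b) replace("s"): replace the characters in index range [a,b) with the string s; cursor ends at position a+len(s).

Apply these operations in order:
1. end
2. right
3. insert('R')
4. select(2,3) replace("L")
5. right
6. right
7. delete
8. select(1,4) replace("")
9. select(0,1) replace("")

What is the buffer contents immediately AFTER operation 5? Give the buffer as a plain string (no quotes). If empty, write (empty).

After op 1 (end): buf='FOKA' cursor=4
After op 2 (right): buf='FOKA' cursor=4
After op 3 (insert('R')): buf='FOKAR' cursor=5
After op 4 (select(2,3) replace("L")): buf='FOLAR' cursor=3
After op 5 (right): buf='FOLAR' cursor=4

Answer: FOLAR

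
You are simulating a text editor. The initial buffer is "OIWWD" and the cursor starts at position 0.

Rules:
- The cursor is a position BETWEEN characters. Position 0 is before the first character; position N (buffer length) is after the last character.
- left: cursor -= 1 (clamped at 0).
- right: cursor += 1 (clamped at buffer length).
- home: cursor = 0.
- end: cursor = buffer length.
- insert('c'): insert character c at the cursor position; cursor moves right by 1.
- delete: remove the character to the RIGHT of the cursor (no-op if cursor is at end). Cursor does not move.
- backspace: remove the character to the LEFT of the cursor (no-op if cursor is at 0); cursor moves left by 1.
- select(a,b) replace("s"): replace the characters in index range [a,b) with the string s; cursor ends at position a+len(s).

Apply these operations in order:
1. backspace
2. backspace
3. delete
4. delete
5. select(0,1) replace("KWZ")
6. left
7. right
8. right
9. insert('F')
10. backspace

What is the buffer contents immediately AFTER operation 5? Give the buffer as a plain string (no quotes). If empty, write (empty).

After op 1 (backspace): buf='OIWWD' cursor=0
After op 2 (backspace): buf='OIWWD' cursor=0
After op 3 (delete): buf='IWWD' cursor=0
After op 4 (delete): buf='WWD' cursor=0
After op 5 (select(0,1) replace("KWZ")): buf='KWZWD' cursor=3

Answer: KWZWD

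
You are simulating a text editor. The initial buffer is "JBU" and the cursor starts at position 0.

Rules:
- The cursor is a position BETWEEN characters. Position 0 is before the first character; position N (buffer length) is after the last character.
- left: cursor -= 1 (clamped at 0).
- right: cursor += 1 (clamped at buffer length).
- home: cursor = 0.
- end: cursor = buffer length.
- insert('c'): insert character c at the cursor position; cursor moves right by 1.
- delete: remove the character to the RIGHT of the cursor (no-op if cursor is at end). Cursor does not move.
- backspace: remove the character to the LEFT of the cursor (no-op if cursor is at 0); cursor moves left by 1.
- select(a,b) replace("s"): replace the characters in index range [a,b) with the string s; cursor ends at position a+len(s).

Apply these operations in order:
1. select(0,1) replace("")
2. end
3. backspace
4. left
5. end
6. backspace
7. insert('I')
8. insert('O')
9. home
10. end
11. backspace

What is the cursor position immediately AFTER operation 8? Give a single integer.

After op 1 (select(0,1) replace("")): buf='BU' cursor=0
After op 2 (end): buf='BU' cursor=2
After op 3 (backspace): buf='B' cursor=1
After op 4 (left): buf='B' cursor=0
After op 5 (end): buf='B' cursor=1
After op 6 (backspace): buf='(empty)' cursor=0
After op 7 (insert('I')): buf='I' cursor=1
After op 8 (insert('O')): buf='IO' cursor=2

Answer: 2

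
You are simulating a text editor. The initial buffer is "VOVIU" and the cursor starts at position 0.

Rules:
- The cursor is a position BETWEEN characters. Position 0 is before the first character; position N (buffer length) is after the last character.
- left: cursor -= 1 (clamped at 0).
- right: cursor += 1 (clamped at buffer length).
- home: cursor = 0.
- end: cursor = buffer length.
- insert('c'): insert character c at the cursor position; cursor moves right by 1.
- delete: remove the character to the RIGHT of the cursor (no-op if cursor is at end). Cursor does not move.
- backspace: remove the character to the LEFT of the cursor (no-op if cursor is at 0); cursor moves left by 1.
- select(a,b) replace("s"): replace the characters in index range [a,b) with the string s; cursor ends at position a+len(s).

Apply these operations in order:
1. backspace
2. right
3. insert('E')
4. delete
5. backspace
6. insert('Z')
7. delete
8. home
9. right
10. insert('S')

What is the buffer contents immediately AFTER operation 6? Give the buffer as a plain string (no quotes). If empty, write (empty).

Answer: VZVIU

Derivation:
After op 1 (backspace): buf='VOVIU' cursor=0
After op 2 (right): buf='VOVIU' cursor=1
After op 3 (insert('E')): buf='VEOVIU' cursor=2
After op 4 (delete): buf='VEVIU' cursor=2
After op 5 (backspace): buf='VVIU' cursor=1
After op 6 (insert('Z')): buf='VZVIU' cursor=2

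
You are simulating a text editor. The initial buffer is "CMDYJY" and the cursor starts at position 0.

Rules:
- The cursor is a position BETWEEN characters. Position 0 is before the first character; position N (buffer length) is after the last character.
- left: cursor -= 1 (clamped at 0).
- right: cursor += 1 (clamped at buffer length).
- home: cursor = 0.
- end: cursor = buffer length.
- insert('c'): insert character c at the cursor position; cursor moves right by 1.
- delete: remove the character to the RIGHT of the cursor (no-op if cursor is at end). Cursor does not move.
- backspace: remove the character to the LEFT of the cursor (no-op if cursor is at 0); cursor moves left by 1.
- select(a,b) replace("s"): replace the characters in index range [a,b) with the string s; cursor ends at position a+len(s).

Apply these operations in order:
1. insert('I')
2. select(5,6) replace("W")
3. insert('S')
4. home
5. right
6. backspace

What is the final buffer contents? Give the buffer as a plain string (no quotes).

Answer: CMDYWSY

Derivation:
After op 1 (insert('I')): buf='ICMDYJY' cursor=1
After op 2 (select(5,6) replace("W")): buf='ICMDYWY' cursor=6
After op 3 (insert('S')): buf='ICMDYWSY' cursor=7
After op 4 (home): buf='ICMDYWSY' cursor=0
After op 5 (right): buf='ICMDYWSY' cursor=1
After op 6 (backspace): buf='CMDYWSY' cursor=0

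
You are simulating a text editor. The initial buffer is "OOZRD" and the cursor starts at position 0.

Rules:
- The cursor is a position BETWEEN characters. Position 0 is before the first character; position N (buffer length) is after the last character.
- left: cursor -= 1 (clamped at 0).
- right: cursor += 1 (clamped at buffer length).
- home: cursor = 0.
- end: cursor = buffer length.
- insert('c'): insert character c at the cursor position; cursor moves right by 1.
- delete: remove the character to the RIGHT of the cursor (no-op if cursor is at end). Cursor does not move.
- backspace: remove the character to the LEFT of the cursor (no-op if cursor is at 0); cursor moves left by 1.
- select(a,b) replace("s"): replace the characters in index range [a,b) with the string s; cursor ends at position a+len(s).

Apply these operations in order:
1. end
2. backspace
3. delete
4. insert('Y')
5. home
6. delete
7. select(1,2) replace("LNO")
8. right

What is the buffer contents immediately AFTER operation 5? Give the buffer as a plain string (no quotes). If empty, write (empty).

Answer: OOZRY

Derivation:
After op 1 (end): buf='OOZRD' cursor=5
After op 2 (backspace): buf='OOZR' cursor=4
After op 3 (delete): buf='OOZR' cursor=4
After op 4 (insert('Y')): buf='OOZRY' cursor=5
After op 5 (home): buf='OOZRY' cursor=0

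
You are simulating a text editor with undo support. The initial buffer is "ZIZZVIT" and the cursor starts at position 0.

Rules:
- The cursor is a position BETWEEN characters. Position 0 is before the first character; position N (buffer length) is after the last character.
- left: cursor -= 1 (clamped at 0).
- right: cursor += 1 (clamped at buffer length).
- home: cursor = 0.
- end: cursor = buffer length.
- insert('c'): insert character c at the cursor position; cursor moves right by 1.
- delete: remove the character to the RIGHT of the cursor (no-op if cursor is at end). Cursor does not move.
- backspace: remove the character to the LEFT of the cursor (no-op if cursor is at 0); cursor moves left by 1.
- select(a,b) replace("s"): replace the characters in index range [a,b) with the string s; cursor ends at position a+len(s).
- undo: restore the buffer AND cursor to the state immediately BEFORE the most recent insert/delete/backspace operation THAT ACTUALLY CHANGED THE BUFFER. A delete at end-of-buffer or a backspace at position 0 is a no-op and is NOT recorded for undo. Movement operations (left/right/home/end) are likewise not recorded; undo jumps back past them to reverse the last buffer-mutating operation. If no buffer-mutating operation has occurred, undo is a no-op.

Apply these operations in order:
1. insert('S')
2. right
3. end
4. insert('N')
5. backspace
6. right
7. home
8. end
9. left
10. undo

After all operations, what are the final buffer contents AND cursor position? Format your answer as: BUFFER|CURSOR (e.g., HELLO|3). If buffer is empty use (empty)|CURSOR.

Answer: SZIZZVITN|9

Derivation:
After op 1 (insert('S')): buf='SZIZZVIT' cursor=1
After op 2 (right): buf='SZIZZVIT' cursor=2
After op 3 (end): buf='SZIZZVIT' cursor=8
After op 4 (insert('N')): buf='SZIZZVITN' cursor=9
After op 5 (backspace): buf='SZIZZVIT' cursor=8
After op 6 (right): buf='SZIZZVIT' cursor=8
After op 7 (home): buf='SZIZZVIT' cursor=0
After op 8 (end): buf='SZIZZVIT' cursor=8
After op 9 (left): buf='SZIZZVIT' cursor=7
After op 10 (undo): buf='SZIZZVITN' cursor=9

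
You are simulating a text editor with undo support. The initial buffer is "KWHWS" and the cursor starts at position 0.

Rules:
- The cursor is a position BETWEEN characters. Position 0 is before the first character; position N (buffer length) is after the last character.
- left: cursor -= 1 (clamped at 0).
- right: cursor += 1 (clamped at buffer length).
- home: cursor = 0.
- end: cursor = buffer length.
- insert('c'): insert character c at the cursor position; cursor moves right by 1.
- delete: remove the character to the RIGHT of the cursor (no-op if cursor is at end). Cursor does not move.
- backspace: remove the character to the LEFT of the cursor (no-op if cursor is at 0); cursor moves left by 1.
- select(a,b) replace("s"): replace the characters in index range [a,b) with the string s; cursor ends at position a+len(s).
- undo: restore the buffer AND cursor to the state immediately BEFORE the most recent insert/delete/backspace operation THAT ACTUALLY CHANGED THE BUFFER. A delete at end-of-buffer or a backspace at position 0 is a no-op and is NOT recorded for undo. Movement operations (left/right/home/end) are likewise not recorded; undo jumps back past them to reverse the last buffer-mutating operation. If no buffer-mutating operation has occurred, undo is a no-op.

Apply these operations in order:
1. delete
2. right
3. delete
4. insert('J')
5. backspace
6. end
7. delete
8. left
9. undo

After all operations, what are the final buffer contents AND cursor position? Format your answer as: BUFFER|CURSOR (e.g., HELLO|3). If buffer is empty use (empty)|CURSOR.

After op 1 (delete): buf='WHWS' cursor=0
After op 2 (right): buf='WHWS' cursor=1
After op 3 (delete): buf='WWS' cursor=1
After op 4 (insert('J')): buf='WJWS' cursor=2
After op 5 (backspace): buf='WWS' cursor=1
After op 6 (end): buf='WWS' cursor=3
After op 7 (delete): buf='WWS' cursor=3
After op 8 (left): buf='WWS' cursor=2
After op 9 (undo): buf='WJWS' cursor=2

Answer: WJWS|2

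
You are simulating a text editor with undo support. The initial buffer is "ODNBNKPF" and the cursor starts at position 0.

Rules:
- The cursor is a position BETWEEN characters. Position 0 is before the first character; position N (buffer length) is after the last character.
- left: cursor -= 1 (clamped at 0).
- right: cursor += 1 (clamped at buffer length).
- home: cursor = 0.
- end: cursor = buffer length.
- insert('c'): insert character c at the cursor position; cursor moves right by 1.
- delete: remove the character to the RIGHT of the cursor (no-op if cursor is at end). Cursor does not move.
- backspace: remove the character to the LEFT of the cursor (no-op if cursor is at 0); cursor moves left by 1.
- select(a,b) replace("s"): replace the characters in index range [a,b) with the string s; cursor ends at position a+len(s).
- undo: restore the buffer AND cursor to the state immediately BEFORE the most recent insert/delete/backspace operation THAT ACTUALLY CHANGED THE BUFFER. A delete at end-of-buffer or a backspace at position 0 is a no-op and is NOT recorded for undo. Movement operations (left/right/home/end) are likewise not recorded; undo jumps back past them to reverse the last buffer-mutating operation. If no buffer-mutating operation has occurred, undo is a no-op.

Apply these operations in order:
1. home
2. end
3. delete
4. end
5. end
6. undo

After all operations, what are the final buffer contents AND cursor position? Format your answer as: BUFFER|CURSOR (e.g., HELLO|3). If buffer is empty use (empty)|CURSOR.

After op 1 (home): buf='ODNBNKPF' cursor=0
After op 2 (end): buf='ODNBNKPF' cursor=8
After op 3 (delete): buf='ODNBNKPF' cursor=8
After op 4 (end): buf='ODNBNKPF' cursor=8
After op 5 (end): buf='ODNBNKPF' cursor=8
After op 6 (undo): buf='ODNBNKPF' cursor=8

Answer: ODNBNKPF|8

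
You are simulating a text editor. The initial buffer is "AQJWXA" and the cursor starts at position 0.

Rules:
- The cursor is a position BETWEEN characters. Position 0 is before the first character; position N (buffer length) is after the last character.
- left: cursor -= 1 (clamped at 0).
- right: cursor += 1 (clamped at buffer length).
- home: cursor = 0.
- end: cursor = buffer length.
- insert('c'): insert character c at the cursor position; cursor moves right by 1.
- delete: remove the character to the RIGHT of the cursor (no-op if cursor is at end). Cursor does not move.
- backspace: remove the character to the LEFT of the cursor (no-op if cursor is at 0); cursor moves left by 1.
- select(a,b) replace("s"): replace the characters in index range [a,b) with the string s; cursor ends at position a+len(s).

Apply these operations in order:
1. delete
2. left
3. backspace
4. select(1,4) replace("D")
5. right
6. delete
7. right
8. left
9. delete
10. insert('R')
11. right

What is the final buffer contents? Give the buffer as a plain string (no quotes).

Answer: QDR

Derivation:
After op 1 (delete): buf='QJWXA' cursor=0
After op 2 (left): buf='QJWXA' cursor=0
After op 3 (backspace): buf='QJWXA' cursor=0
After op 4 (select(1,4) replace("D")): buf='QDA' cursor=2
After op 5 (right): buf='QDA' cursor=3
After op 6 (delete): buf='QDA' cursor=3
After op 7 (right): buf='QDA' cursor=3
After op 8 (left): buf='QDA' cursor=2
After op 9 (delete): buf='QD' cursor=2
After op 10 (insert('R')): buf='QDR' cursor=3
After op 11 (right): buf='QDR' cursor=3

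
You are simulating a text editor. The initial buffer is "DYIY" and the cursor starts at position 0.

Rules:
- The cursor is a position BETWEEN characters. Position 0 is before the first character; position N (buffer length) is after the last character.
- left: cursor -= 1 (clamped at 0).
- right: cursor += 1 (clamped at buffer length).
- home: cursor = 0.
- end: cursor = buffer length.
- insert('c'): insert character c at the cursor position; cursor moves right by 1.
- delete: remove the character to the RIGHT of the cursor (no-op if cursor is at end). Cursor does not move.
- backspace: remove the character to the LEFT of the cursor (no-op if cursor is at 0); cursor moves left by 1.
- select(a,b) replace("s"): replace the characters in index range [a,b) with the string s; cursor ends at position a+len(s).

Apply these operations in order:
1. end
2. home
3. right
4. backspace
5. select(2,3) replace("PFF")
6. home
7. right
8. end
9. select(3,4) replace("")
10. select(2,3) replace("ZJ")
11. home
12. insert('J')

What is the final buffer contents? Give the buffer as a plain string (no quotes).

Answer: JYIZJF

Derivation:
After op 1 (end): buf='DYIY' cursor=4
After op 2 (home): buf='DYIY' cursor=0
After op 3 (right): buf='DYIY' cursor=1
After op 4 (backspace): buf='YIY' cursor=0
After op 5 (select(2,3) replace("PFF")): buf='YIPFF' cursor=5
After op 6 (home): buf='YIPFF' cursor=0
After op 7 (right): buf='YIPFF' cursor=1
After op 8 (end): buf='YIPFF' cursor=5
After op 9 (select(3,4) replace("")): buf='YIPF' cursor=3
After op 10 (select(2,3) replace("ZJ")): buf='YIZJF' cursor=4
After op 11 (home): buf='YIZJF' cursor=0
After op 12 (insert('J')): buf='JYIZJF' cursor=1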